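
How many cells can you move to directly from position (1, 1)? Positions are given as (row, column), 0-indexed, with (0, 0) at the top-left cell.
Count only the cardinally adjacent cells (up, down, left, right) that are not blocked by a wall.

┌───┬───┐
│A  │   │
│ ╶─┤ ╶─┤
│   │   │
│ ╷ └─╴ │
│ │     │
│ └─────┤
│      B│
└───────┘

Checking passable neighbors of (1, 1):
Neighbors: (2, 1), (1, 0)
Count: 2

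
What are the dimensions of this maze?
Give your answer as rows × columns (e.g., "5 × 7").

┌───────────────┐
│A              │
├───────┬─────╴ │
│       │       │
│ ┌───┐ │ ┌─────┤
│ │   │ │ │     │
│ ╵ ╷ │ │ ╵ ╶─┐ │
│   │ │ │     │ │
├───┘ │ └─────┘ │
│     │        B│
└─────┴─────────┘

Counting the maze dimensions:
Rows (vertical): 5
Columns (horizontal): 8
Dimensions: 5 × 8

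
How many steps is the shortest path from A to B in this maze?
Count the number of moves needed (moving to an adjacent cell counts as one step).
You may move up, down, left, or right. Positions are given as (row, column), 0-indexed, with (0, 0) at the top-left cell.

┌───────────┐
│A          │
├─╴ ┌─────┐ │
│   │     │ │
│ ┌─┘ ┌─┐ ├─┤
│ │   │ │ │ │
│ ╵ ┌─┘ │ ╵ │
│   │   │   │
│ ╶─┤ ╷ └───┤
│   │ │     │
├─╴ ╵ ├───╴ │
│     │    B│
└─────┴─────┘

Using BFS to find shortest path:
Start: (0, 0), End: (5, 5)
Path found:
(0,0) → (0,1) → (1,1) → (1,0) → (2,0) → (3,0) → (4,0) → (4,1) → (5,1) → (5,2) → (4,2) → (3,2) → (3,3) → (4,3) → (4,4) → (4,5) → (5,5)
Number of steps: 16

Solution:

┌───────────┐
│A ↓        │
├─╴ ┌─────┐ │
│↓ ↲│     │ │
│ ┌─┘ ┌─┐ ├─┤
│↓│   │ │ │ │
│ ╵ ┌─┘ │ ╵ │
│↓  │↱ ↓│   │
│ ╶─┤ ╷ └───┤
│↳ ↓│↑│↳ → ↓│
├─╴ ╵ ├───╴ │
│  ↳ ↑│    B│
└─────┴─────┘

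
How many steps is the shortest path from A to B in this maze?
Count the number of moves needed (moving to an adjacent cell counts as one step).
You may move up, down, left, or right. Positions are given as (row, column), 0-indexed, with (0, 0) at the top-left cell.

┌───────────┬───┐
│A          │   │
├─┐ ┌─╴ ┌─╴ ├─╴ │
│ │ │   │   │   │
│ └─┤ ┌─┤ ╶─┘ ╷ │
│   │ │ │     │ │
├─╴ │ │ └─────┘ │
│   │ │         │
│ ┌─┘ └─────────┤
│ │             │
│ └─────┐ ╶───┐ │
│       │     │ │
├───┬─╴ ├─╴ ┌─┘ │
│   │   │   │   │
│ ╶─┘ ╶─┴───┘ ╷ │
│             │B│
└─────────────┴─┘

Using BFS to find shortest path:
Start: (0, 0), End: (7, 7)
Path found:
(0,0) → (0,1) → (0,2) → (0,3) → (1,3) → (1,2) → (2,2) → (3,2) → (4,2) → (4,3) → (4,4) → (4,5) → (4,6) → (4,7) → (5,7) → (6,7) → (7,7)
Number of steps: 16

Solution:

┌───────────┬───┐
│A → → ↓    │   │
├─┐ ┌─╴ ┌─╴ ├─╴ │
│ │ │↓ ↲│   │   │
│ └─┤ ┌─┤ ╶─┘ ╷ │
│   │↓│ │     │ │
├─╴ │ │ └─────┘ │
│   │↓│         │
│ ┌─┘ └─────────┤
│ │  ↳ → → → → ↓│
│ └─────┐ ╶───┐ │
│       │     │↓│
├───┬─╴ ├─╴ ┌─┘ │
│   │   │   │  ↓│
│ ╶─┘ ╶─┴───┘ ╷ │
│             │B│
└─────────────┴─┘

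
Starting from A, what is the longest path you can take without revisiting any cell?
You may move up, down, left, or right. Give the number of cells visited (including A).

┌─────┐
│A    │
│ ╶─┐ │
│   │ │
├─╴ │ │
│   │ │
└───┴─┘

Finding longest simple path using DFS:
Start: (0, 0)
Longest path visits 5 cells
Path: A → down → right → down → left

Solution:

┌─────┐
│A    │
│ ╶─┐ │
│↳ ↓│ │
├─╴ │ │
│B ↲│ │
└───┴─┘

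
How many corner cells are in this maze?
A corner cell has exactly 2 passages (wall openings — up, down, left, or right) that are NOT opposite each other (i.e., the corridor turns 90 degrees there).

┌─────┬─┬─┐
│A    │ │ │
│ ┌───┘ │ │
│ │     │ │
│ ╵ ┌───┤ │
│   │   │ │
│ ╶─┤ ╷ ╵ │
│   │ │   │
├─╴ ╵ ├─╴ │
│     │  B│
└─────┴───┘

Counting corner cells (2 non-opposite passages):
Total corners: 11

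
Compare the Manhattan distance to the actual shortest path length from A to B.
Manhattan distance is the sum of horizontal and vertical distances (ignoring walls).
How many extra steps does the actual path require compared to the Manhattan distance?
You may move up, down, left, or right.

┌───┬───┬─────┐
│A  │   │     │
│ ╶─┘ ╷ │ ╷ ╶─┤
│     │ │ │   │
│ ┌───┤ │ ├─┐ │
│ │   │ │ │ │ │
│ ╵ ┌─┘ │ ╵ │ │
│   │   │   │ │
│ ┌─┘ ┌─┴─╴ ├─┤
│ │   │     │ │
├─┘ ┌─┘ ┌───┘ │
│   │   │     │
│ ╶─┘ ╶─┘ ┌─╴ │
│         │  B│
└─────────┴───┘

Manhattan distance: |6 - 0| + |6 - 0| = 12
Actual path length: 22
Extra steps: 22 - 12 = 10

Solution:

┌───┬───┬─────┐
│A  │↱ ↓│     │
│ ╶─┘ ╷ │ ╷ ╶─┤
│↳ → ↑│↓│ │   │
│ ┌───┤ │ ├─┐ │
│ │   │↓│ │ │ │
│ ╵ ┌─┘ │ ╵ │ │
│   │↓ ↲│   │ │
│ ┌─┘ ┌─┴─╴ ├─┤
│ │↓ ↲│     │ │
├─┘ ┌─┘ ┌───┘ │
│↓ ↲│   │↱ → ↓│
│ ╶─┘ ╶─┘ ┌─╴ │
│↳ → → → ↑│  B│
└─────────┴───┘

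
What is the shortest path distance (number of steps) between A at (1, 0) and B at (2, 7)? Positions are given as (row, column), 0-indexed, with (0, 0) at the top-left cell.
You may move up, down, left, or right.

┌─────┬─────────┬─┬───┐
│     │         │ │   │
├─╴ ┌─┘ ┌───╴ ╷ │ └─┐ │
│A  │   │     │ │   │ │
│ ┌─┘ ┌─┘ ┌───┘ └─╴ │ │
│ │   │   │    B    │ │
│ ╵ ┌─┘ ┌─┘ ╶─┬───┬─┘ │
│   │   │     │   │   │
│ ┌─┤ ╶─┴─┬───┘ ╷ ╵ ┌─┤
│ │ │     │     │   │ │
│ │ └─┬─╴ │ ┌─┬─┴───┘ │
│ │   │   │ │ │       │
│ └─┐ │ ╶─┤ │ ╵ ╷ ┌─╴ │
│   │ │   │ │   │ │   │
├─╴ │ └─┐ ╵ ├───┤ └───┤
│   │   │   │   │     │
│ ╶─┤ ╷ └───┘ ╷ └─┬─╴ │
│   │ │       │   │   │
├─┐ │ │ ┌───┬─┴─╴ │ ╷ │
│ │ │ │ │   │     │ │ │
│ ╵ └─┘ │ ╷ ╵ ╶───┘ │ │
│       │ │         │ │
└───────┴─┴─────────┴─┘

Finding path from (1, 0) to (2, 7):
Path: (1,0) → (2,0) → (3,0) → (3,1) → (2,1) → (2,2) → (1,2) → (1,3) → (0,3) → (0,4) → (0,5) → (0,6) → (0,7) → (1,7) → (2,7)
Distance: 14 steps

Solution:

┌─────┬─────────┬─┬───┐
│     │↱ → → → ↓│ │   │
├─╴ ┌─┘ ┌───╴ ╷ │ └─┐ │
│A  │↱ ↑│     │↓│   │ │
│ ┌─┘ ┌─┘ ┌───┘ └─╴ │ │
│↓│↱ ↑│   │    B    │ │
│ ╵ ┌─┘ ┌─┘ ╶─┬───┬─┘ │
│↳ ↑│   │     │   │   │
│ ┌─┤ ╶─┴─┬───┘ ╷ ╵ ┌─┤
│ │ │     │     │   │ │
│ │ └─┬─╴ │ ┌─┬─┴───┘ │
│ │   │   │ │ │       │
│ └─┐ │ ╶─┤ │ ╵ ╷ ┌─╴ │
│   │ │   │ │   │ │   │
├─╴ │ └─┐ ╵ ├───┤ └───┤
│   │   │   │   │     │
│ ╶─┤ ╷ └───┘ ╷ └─┬─╴ │
│   │ │       │   │   │
├─┐ │ │ ┌───┬─┴─╴ │ ╷ │
│ │ │ │ │   │     │ │ │
│ ╵ └─┘ │ ╷ ╵ ╶───┘ │ │
│       │ │         │ │
└───────┴─┴─────────┴─┘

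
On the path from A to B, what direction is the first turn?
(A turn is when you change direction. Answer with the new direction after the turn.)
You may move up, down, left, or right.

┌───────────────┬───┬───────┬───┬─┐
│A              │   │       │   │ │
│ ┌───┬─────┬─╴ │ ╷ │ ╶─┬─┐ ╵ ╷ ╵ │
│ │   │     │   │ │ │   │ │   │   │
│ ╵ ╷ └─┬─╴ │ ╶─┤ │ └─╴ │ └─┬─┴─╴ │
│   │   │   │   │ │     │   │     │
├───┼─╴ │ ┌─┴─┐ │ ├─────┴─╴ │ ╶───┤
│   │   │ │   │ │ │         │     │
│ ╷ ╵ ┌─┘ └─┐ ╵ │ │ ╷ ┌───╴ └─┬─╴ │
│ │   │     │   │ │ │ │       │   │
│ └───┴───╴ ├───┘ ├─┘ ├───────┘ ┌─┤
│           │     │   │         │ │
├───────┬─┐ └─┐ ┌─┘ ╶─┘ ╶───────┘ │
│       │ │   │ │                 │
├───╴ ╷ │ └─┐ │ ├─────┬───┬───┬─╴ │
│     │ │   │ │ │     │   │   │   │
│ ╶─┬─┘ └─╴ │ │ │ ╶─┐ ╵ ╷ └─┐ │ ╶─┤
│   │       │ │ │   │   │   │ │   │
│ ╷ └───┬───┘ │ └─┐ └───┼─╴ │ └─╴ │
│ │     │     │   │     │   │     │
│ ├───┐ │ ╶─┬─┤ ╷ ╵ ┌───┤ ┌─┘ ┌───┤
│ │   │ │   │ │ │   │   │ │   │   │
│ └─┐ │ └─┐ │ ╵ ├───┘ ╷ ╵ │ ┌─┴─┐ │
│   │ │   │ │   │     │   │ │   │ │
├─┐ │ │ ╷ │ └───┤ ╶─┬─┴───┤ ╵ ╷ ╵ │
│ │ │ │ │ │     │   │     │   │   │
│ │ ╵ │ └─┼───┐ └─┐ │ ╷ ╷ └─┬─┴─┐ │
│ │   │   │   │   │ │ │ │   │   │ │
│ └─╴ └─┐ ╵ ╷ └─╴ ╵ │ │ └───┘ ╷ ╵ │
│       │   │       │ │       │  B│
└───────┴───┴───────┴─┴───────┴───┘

Directions: down, down, right, up, right, down, right, down, left, down, left, up, left, down, down, right, right, right, right, right, down, right, down, down, down, left, left, down, right, down, down, right, right, down, right, down, right, up, up, left, up, right, right, up, right, down, right, up, up, right, up, left, up, left, down, left, up, left, left, down, right, down, down, left, up, left, up, up, up, up, right, up, up, up, up, up, right, down, down, right, right, up, left, up, right, right, right, down, right, up, right, down, right, down, left, left, down, right, right, down, left, down, left, left, left, left, down, right, right, right, right, right, down, left, down, right, down, left, left, down, left, down, down, right, up, right, down, right, down, down
First turn direction: right

Solution:

┌───────────────┬───┬───────┬───┬─┐
│A              │↱ ↓│↱ → → ↓│↱ ↓│ │
│ ┌───┬─────┬─╴ │ ╷ │ ╶─┬─┐ ╵ ╷ ╵ │
│↓│↱ ↓│     │   │↑│↓│↑ ↰│ │↳ ↑│↳ ↓│
│ ╵ ╷ └─┬─╴ │ ╶─┤ │ └─╴ │ └─┬─┴─╴ │
│↳ ↑│↳ ↓│   │   │↑│↳ → ↑│   │↓ ← ↲│
├───┼─╴ │ ┌─┴─┐ │ ├─────┴─╴ │ ╶───┤
│↓ ↰│↓ ↲│ │   │ │↑│         │↳ → ↓│
│ ╷ ╵ ┌─┘ └─┐ ╵ │ │ ╷ ┌───╴ └─┬─╴ │
│↓│↑ ↲│     │   │↑│ │ │       │↓ ↲│
│ └───┴───╴ ├───┘ ├─┘ ├───────┘ ┌─┤
│↳ → → → → ↓│  ↱ ↑│   │↓ ← ← ← ↲│ │
├───────┬─┐ └─┐ ┌─┘ ╶─┘ ╶───────┘ │
│       │ │↳ ↓│↑│      ↳ → → → → ↓│
├───╴ ╷ │ └─┐ │ ├─────┬───┬───┬─╴ │
│     │ │   │↓│↑│↓ ← ↰│↓ ↰│   │↓ ↲│
│ ╶─┬─┘ └─╴ │ │ │ ╶─┐ ╵ ╷ └─┐ │ ╶─┤
│   │       │↓│↑│↳ ↓│↑ ↲│↑ ↰│ │↳ ↓│
│ ╷ └───┬───┘ │ └─┐ └───┼─╴ │ └─╴ │
│ │     │↓ ← ↲│↑ ↰│↓    │↱ ↑│↓ ← ↲│
│ ├───┐ │ ╶─┬─┤ ╷ ╵ ┌───┤ ┌─┘ ┌───┤
│ │   │ │↳ ↓│ │ │↑ ↲│↱ ↓│↑│↓ ↲│   │
│ └─┐ │ └─┐ │ ╵ ├───┘ ╷ ╵ │ ┌─┴─┐ │
│   │ │   │↓│   │↱ → ↑│↳ ↑│↓│↱ ↓│ │
├─┐ │ │ ╷ │ └───┤ ╶─┬─┴───┤ ╵ ╷ ╵ │
│ │ │ │ │ │↳ → ↓│↑ ↰│     │↳ ↑│↳ ↓│
│ │ ╵ │ └─┼───┐ └─┐ │ ╷ ╷ └─┬─┴─┐ │
│ │   │   │   │↳ ↓│↑│ │ │   │   │↓│
│ └─╴ └─┐ ╵ ╷ └─╴ ╵ │ │ └───┘ ╷ ╵ │
│       │   │    ↳ ↑│ │       │  B│
└───────┴───┴───────┴─┴───────┴───┘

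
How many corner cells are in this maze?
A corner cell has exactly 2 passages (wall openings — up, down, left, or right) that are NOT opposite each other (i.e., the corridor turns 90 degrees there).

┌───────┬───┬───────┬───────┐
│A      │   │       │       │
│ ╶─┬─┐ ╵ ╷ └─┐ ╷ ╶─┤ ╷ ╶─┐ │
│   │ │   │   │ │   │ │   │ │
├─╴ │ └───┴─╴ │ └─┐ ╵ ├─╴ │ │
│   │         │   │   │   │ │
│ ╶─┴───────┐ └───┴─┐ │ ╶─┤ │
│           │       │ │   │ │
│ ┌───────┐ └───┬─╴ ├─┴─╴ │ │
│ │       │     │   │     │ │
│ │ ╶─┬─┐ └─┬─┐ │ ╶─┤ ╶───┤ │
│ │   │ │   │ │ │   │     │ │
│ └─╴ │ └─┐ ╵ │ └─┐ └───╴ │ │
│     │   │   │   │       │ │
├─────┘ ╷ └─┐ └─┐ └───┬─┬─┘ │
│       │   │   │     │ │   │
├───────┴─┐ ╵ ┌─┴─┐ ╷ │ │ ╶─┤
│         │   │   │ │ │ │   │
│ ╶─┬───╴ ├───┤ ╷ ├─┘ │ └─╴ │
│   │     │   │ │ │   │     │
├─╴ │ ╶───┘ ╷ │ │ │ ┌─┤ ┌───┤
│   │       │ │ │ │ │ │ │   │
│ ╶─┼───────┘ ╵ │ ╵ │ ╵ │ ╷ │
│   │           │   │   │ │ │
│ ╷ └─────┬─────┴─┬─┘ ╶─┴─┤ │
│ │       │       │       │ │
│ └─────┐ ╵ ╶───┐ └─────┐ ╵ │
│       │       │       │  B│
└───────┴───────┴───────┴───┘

Counting corner cells (2 non-opposite passages):
Total corners: 97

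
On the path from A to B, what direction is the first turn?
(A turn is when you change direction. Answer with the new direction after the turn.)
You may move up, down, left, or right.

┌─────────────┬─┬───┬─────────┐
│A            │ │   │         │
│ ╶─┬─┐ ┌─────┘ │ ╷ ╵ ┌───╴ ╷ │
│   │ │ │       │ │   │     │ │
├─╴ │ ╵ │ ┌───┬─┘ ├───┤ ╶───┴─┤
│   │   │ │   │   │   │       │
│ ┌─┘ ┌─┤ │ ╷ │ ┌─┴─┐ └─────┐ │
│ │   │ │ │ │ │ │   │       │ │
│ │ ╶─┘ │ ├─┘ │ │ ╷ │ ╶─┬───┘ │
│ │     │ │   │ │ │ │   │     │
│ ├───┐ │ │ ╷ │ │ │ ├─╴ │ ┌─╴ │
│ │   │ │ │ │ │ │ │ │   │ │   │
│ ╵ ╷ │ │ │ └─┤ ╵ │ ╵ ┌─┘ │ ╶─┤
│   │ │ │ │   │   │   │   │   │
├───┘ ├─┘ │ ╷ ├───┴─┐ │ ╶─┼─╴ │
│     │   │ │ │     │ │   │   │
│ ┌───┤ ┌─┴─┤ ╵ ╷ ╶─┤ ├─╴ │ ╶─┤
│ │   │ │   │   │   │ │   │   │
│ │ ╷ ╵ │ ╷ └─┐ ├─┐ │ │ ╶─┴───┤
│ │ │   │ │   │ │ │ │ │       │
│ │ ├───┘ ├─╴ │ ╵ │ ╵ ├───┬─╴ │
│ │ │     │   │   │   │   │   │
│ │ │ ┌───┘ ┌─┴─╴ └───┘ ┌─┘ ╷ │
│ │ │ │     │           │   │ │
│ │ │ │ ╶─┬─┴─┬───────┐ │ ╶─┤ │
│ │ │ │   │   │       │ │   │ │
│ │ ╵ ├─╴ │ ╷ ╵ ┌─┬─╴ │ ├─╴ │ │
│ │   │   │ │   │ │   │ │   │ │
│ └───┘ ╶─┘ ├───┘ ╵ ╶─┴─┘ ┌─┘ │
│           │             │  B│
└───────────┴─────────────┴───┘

Directions: down, right, down, left, down, down, down, down, right, up, right, down, down, left, left, down, down, down, down, down, down, down, right, right, right, right, right, up, up, right, down, right, up, right, right, right, down, left, down, right, right, right, up, right, up, left, up, right, up, right, down, down, down, down
First turn direction: right

Solution:

┌─────────────┬─┬───┬─────────┐
│A            │ │   │         │
│ ╶─┬─┐ ┌─────┘ │ ╷ ╵ ┌───╴ ╷ │
│↳ ↓│ │ │       │ │   │     │ │
├─╴ │ ╵ │ ┌───┬─┘ ├───┤ ╶───┴─┤
│↓ ↲│   │ │   │   │   │       │
│ ┌─┘ ┌─┤ │ ╷ │ ┌─┴─┐ └─────┐ │
│↓│   │ │ │ │ │ │   │       │ │
│ │ ╶─┘ │ ├─┘ │ │ ╷ │ ╶─┬───┘ │
│↓│     │ │   │ │ │ │   │     │
│ ├───┐ │ │ ╷ │ │ │ ├─╴ │ ┌─╴ │
│↓│↱ ↓│ │ │ │ │ │ │ │   │ │   │
│ ╵ ╷ │ │ │ └─┤ ╵ │ ╵ ┌─┘ │ ╶─┤
│↳ ↑│↓│ │ │   │   │   │   │   │
├───┘ ├─┘ │ ╷ ├───┴─┐ │ ╶─┼─╴ │
│↓ ← ↲│   │ │ │     │ │   │   │
│ ┌───┤ ┌─┴─┤ ╵ ╷ ╶─┤ ├─╴ │ ╶─┤
│↓│   │ │   │   │   │ │   │   │
│ │ ╷ ╵ │ ╷ └─┐ ├─┐ │ │ ╶─┴───┤
│↓│ │   │ │   │ │ │ │ │       │
│ │ ├───┘ ├─╴ │ ╵ │ ╵ ├───┬─╴ │
│↓│ │     │   │   │   │   │↱ ↓│
│ │ │ ┌───┘ ┌─┴─╴ └───┘ ┌─┘ ╷ │
│↓│ │ │     │           │↱ ↑│↓│
│ │ │ │ ╶─┬─┴─┬───────┐ │ ╶─┤ │
│↓│ │ │   │↱ ↓│↱ → → ↓│ │↑ ↰│↓│
│ │ ╵ ├─╴ │ ╷ ╵ ┌─┬─╴ │ ├─╴ │ │
│↓│   │   │↑│↳ ↑│ │↓ ↲│ │↱ ↑│↓│
│ └───┘ ╶─┘ ├───┘ ╵ ╶─┴─┘ ┌─┘ │
│↳ → → → → ↑│      ↳ → → ↑│  B│
└───────────┴─────────────┴───┘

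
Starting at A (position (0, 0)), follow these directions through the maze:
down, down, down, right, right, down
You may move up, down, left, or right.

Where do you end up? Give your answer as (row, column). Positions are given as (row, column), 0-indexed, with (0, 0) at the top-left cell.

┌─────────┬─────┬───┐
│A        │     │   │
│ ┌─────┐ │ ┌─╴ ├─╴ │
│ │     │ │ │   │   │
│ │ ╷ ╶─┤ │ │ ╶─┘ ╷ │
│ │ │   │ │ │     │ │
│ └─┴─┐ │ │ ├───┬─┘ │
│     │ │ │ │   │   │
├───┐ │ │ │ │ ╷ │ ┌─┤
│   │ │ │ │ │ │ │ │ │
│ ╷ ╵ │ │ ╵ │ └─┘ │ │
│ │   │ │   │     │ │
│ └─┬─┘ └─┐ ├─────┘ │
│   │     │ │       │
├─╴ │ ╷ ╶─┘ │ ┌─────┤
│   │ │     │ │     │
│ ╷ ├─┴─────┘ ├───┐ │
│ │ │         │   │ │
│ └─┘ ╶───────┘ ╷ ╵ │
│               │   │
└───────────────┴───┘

Following directions step by step:
Start: (0, 0)
  down: (0, 0) → (1, 0)
  down: (1, 0) → (2, 0)
  down: (2, 0) → (3, 0)
  right: (3, 0) → (3, 1)
  right: (3, 1) → (3, 2)
  down: (3, 2) → (4, 2)
Final position: (4, 2)

Path taken:

┌─────────┬─────┬───┐
│A        │     │   │
│ ┌─────┐ │ ┌─╴ ├─╴ │
│↓│     │ │ │   │   │
│ │ ╷ ╶─┤ │ │ ╶─┘ ╷ │
│↓│ │   │ │ │     │ │
│ └─┴─┐ │ │ ├───┬─┘ │
│↳ → ↓│ │ │ │   │   │
├───┐ │ │ │ │ ╷ │ ┌─┤
│   │B│ │ │ │ │ │ │ │
│ ╷ ╵ │ │ ╵ │ └─┘ │ │
│ │   │ │   │     │ │
│ └─┬─┘ └─┐ ├─────┘ │
│   │     │ │       │
├─╴ │ ╷ ╶─┘ │ ┌─────┤
│   │ │     │ │     │
│ ╷ ├─┴─────┘ ├───┐ │
│ │ │         │   │ │
│ └─┘ ╶───────┘ ╷ ╵ │
│               │   │
└───────────────┴───┘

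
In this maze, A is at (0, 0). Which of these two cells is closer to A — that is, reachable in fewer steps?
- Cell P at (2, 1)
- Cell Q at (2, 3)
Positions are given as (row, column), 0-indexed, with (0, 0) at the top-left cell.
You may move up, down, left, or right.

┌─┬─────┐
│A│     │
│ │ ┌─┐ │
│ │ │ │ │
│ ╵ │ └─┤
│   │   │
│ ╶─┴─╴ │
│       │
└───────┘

Shortest path A → P at (2, 1): 3 steps
Shortest path A → Q at (2, 3): 7 steps

P is closer (3 steps vs 7 steps).

Path to P:

┌─┬─────┐
│A│     │
│ │ ┌─┐ │
│↓│ │ │ │
│ ╵ │ └─┤
│↳ P│   │
│ ╶─┴─╴ │
│       │
└───────┘

Path to Q:

┌─┬─────┐
│A│     │
│ │ ┌─┐ │
│↓│ │ │ │
│ ╵ │ └─┤
│↓  │  Q│
│ ╶─┴─╴ │
│↳ → → ↑│
└───────┘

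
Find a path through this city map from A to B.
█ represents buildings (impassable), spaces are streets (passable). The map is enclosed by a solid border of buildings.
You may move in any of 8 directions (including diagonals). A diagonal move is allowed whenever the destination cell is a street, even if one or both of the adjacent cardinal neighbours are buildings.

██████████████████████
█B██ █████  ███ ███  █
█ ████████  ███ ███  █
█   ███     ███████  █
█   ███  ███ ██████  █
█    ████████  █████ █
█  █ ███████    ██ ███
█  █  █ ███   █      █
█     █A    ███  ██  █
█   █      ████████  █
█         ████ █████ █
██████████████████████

Finding the shortest path from A to B:
Movement: 8-directional
Path length: 9 steps
Directions: down-left → up-left → up → up-left → up → up-left → up-left → up-left → up

Solution:

██████████████████████
█B██ █████  ███ ███  █
█↑████████  ███ ███  █
█ ↖ ███     ███████  █
█  ↖███  ███ ██████  █
█   ↖████████  █████ █
█  █↑███████    ██ ███
█  █ ↖█ ███   █      █
█    ↑█A    ███  ██  █
█   █ ↖    ████████  █
█         ████ █████ █
██████████████████████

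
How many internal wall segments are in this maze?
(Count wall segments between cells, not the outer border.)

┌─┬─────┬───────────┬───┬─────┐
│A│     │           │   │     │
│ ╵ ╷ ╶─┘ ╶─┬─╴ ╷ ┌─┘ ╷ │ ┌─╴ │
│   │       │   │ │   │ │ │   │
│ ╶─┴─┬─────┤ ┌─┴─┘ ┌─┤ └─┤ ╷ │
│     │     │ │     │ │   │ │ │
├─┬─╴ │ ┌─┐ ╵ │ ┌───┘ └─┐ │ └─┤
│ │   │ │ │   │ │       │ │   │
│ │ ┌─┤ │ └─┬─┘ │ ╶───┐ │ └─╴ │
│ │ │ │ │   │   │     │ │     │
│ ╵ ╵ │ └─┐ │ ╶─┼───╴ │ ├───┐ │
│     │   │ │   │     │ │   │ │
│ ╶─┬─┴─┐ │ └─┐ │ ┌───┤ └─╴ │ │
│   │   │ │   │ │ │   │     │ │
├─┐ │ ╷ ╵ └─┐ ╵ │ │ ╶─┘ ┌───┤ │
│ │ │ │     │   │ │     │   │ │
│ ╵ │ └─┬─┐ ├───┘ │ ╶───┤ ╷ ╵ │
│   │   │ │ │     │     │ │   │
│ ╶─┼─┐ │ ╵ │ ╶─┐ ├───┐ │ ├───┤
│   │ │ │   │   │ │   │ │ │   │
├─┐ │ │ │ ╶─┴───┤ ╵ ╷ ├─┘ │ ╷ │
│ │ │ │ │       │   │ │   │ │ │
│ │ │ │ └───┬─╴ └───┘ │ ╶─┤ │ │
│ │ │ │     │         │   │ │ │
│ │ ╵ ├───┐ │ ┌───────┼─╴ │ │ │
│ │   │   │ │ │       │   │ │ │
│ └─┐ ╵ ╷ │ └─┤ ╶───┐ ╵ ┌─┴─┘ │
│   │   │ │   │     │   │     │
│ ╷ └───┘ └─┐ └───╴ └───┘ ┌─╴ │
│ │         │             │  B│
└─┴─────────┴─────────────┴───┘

Counting internal wall segments:
Total internal walls: 196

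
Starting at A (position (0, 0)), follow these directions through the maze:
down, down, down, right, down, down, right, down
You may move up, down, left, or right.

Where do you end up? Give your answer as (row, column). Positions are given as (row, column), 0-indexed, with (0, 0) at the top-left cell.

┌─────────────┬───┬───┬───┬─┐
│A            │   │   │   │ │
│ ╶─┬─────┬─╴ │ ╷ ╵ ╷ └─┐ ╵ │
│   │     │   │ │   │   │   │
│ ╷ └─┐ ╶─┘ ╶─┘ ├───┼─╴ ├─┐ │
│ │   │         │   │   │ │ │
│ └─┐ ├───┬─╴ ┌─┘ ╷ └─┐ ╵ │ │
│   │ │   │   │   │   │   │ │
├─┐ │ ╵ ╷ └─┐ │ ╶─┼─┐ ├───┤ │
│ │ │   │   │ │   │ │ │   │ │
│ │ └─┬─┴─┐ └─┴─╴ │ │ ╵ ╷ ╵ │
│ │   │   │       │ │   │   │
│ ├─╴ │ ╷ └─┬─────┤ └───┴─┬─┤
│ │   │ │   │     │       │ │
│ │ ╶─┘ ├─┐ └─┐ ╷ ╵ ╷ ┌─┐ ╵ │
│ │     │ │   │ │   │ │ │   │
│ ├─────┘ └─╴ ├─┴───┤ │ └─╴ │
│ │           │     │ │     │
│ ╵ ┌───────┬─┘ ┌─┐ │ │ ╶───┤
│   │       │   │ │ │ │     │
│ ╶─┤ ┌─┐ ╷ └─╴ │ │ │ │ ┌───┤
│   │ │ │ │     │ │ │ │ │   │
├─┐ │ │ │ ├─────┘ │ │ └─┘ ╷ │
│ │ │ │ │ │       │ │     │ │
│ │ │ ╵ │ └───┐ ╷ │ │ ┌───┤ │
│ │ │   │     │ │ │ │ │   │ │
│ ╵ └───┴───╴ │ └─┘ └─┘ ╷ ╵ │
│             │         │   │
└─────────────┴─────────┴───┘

Following directions step by step:
Start: (0, 0)
  down: (0, 0) → (1, 0)
  down: (1, 0) → (2, 0)
  down: (2, 0) → (3, 0)
  right: (3, 0) → (3, 1)
  down: (3, 1) → (4, 1)
  down: (4, 1) → (5, 1)
  right: (5, 1) → (5, 2)
  down: (5, 2) → (6, 2)
Final position: (6, 2)

Path taken:

┌─────────────┬───┬───┬───┬─┐
│A            │   │   │   │ │
│ ╶─┬─────┬─╴ │ ╷ ╵ ╷ └─┐ ╵ │
│↓  │     │   │ │   │   │   │
│ ╷ └─┐ ╶─┘ ╶─┘ ├───┼─╴ ├─┐ │
│↓│   │         │   │   │ │ │
│ └─┐ ├───┬─╴ ┌─┘ ╷ └─┐ ╵ │ │
│↳ ↓│ │   │   │   │   │   │ │
├─┐ │ ╵ ╷ └─┐ │ ╶─┼─┐ ├───┤ │
│ │↓│   │   │ │   │ │ │   │ │
│ │ └─┬─┴─┐ └─┴─╴ │ │ ╵ ╷ ╵ │
│ │↳ ↓│   │       │ │   │   │
│ ├─╴ │ ╷ └─┬─────┤ └───┴─┬─┤
│ │  B│ │   │     │       │ │
│ │ ╶─┘ ├─┐ └─┐ ╷ ╵ ╷ ┌─┐ ╵ │
│ │     │ │   │ │   │ │ │   │
│ ├─────┘ └─╴ ├─┴───┤ │ └─╴ │
│ │           │     │ │     │
│ ╵ ┌───────┬─┘ ┌─┐ │ │ ╶───┤
│   │       │   │ │ │ │     │
│ ╶─┤ ┌─┐ ╷ └─╴ │ │ │ │ ┌───┤
│   │ │ │ │     │ │ │ │ │   │
├─┐ │ │ │ ├─────┘ │ │ └─┘ ╷ │
│ │ │ │ │ │       │ │     │ │
│ │ │ ╵ │ └───┐ ╷ │ │ ┌───┤ │
│ │ │   │     │ │ │ │ │   │ │
│ ╵ └───┴───╴ │ └─┘ └─┘ ╷ ╵ │
│             │         │   │
└─────────────┴─────────┴───┘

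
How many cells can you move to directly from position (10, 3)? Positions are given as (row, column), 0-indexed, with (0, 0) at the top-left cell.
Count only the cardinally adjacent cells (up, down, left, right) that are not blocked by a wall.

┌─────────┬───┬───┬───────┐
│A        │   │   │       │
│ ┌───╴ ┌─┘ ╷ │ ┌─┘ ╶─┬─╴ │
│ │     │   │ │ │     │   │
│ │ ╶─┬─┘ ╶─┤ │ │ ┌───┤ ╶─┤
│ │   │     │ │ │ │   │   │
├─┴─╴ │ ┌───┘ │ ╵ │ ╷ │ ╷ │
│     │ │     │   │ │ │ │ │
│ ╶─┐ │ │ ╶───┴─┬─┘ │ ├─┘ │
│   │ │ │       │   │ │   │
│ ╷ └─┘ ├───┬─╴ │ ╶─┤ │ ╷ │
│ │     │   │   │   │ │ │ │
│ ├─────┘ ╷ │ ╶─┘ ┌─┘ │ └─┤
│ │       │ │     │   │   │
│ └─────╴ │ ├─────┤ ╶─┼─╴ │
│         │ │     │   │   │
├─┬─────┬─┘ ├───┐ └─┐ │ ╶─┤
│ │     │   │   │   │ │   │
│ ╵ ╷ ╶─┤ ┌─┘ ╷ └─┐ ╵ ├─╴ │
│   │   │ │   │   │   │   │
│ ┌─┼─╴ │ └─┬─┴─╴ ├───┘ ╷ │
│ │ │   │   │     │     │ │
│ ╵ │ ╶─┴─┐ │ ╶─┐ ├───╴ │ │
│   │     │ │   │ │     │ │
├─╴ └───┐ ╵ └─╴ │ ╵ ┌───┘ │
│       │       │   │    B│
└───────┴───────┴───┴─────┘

Checking passable neighbors of (10, 3):
Neighbors: (9, 3), (10, 2)
Count: 2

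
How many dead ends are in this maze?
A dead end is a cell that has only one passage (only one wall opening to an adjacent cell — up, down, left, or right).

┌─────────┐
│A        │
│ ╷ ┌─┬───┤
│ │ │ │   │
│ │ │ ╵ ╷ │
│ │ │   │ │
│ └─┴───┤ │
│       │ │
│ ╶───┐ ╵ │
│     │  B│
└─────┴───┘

Checking each cell for number of passages:

Dead ends found at positions:
  (0, 4)
  (1, 2)
  (2, 1)
  (4, 2)
Total dead ends: 4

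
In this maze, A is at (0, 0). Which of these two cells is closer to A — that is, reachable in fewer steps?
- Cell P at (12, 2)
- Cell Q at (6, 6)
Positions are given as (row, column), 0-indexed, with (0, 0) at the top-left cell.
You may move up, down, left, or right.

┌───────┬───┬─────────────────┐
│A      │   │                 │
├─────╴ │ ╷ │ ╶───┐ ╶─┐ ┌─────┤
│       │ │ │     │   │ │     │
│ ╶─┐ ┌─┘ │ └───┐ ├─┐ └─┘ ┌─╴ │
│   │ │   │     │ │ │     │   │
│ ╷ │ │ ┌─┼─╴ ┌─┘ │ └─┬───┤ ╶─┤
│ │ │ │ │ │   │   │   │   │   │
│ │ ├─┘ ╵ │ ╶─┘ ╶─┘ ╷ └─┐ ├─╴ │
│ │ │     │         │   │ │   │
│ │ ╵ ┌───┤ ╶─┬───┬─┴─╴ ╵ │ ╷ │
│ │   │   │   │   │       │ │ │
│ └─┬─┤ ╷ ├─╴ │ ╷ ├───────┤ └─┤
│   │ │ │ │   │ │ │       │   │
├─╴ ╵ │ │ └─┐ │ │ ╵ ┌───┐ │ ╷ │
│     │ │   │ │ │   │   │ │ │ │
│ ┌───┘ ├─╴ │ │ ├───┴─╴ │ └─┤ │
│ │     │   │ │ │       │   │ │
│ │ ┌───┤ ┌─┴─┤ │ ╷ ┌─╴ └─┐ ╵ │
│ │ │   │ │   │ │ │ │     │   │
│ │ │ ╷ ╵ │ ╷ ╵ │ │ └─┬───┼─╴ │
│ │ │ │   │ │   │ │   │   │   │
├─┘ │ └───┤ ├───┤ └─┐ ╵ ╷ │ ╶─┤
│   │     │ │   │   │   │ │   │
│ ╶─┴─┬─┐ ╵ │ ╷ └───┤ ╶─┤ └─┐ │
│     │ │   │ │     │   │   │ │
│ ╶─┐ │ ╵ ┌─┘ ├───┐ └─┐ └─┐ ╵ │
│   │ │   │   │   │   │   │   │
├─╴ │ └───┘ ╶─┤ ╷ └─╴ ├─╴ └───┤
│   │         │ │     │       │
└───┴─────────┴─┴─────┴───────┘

Shortest path A → P at (12, 2): 112 steps
Shortest path A → Q at (6, 6): 30 steps

Q is closer (30 steps vs 112 steps).

Path to P:

┌───────┬───┬─────────────────┐
│A → → ↓│↱ ↓│↱ → → ↓          │
├─────╴ │ ╷ │ ╶───┐ ╶─┐ ┌─────┤
│↓ ← ← ↲│↑│↓│↑ ← ↰│↳ ↓│ │↱ → ↓│
│ ╶─┐ ┌─┘ │ └───┐ ├─┐ └─┘ ┌─╴ │
│↳ ↓│ │↱ ↑│↳ ↓  │↑│ │↳ → ↑│↓ ↲│
│ ╷ │ │ ┌─┼─╴ ┌─┘ │ └─┬───┤ ╶─┤
│ │↓│ │↑│ │↓ ↲│↱ ↑│   │   │↳ ↓│
│ │ ├─┘ ╵ │ ╶─┘ ╶─┘ ╷ └─┐ ├─╴ │
│ │↓│↱ ↑  │↳ → ↑    │   │ │↓ ↲│
│ │ ╵ ┌───┤ ╶─┬───┬─┴─╴ ╵ │ ╷ │
│ │↳ ↑│↓ ↰│   │↓ ↰│       │↓│ │
│ └─┬─┤ ╷ ├─╴ │ ╷ ├───────┤ └─┤
│   │ │↓│↑│   │↓│↑│↓ ← ← ↰│↳ ↓│
├─╴ ╵ │ │ └─┐ │ │ ╵ ┌───┐ │ ╷ │
│     │↓│↑ ↰│ │↓│↑ ↲│   │↑│ │↓│
│ ┌───┘ ├─╴ │ │ ├───┴─╴ │ └─┤ │
│ │↓ ← ↲│↱ ↑│ │↓│       │↑ ↰│↓│
│ │ ┌───┤ ┌─┴─┤ │ ╷ ┌─╴ └─┐ ╵ │
│ │↓│↱ ↓│↑│↓ ↰│↓│ │ │     │↑ ↲│
│ │ │ ╷ ╵ │ ╷ ╵ │ │ └─┬───┼─╴ │
│ │↓│↑│↳ ↑│↓│↑ ↲│ │   │   │   │
├─┘ │ └───┤ ├───┤ └─┐ ╵ ╷ │ ╶─┤
│↓ ↲│↑ ← ↰│↓│   │   │   │ │   │
│ ╶─┴─┬─┐ ╵ │ ╷ └───┤ ╶─┤ └─┐ │
│↳ → P│ │↑ ↲│ │     │   │   │ │
│ ╶─┐ │ ╵ ┌─┘ ├───┐ └─┐ └─┐ ╵ │
│   │ │   │   │   │   │   │   │
├─╴ │ └───┘ ╶─┤ ╷ └─╴ ├─╴ └───┤
│   │         │ │     │       │
└───┴─────────┴─┴─────┴───────┘

Path to Q:

┌───────┬───┬─────────────────┐
│A → → ↓│↱ ↓│                 │
├─────╴ │ ╷ │ ╶───┐ ╶─┐ ┌─────┤
│↓ ← ← ↲│↑│↓│     │   │ │     │
│ ╶─┐ ┌─┘ │ └───┐ ├─┐ └─┘ ┌─╴ │
│↳ ↓│ │↱ ↑│↳ ↓  │ │ │     │   │
│ ╷ │ │ ┌─┼─╴ ┌─┘ │ └─┬───┤ ╶─┤
│ │↓│ │↑│ │↓ ↲│   │   │   │   │
│ │ ├─┘ ╵ │ ╶─┘ ╶─┘ ╷ └─┐ ├─╴ │
│ │↓│↱ ↑  │↓        │   │ │   │
│ │ ╵ ┌───┤ ╶─┬───┬─┴─╴ ╵ │ ╷ │
│ │↳ ↑│   │↳ ↓│   │       │ │ │
│ └─┬─┤ ╷ ├─╴ │ ╷ ├───────┤ └─┤
│   │ │ │ │  Q│ │ │       │   │
├─╴ ╵ │ │ └─┐ │ │ ╵ ┌───┐ │ ╷ │
│     │ │   │ │ │   │   │ │ │ │
│ ┌───┘ ├─╴ │ │ ├───┴─╴ │ └─┤ │
│ │     │   │ │ │       │   │ │
│ │ ┌───┤ ┌─┴─┤ │ ╷ ┌─╴ └─┐ ╵ │
│ │ │   │ │   │ │ │ │     │   │
│ │ │ ╷ ╵ │ ╷ ╵ │ │ └─┬───┼─╴ │
│ │ │ │   │ │   │ │   │   │   │
├─┘ │ └───┤ ├───┤ └─┐ ╵ ╷ │ ╶─┤
│   │     │ │   │   │   │ │   │
│ ╶─┴─┬─┐ ╵ │ ╷ └───┤ ╶─┤ └─┐ │
│     │ │   │ │     │   │   │ │
│ ╶─┐ │ ╵ ┌─┘ ├───┐ └─┐ └─┐ ╵ │
│   │ │   │   │   │   │   │   │
├─╴ │ └───┘ ╶─┤ ╷ └─╴ ├─╴ └───┤
│   │         │ │     │       │
└───┴─────────┴─┴─────┴───────┘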